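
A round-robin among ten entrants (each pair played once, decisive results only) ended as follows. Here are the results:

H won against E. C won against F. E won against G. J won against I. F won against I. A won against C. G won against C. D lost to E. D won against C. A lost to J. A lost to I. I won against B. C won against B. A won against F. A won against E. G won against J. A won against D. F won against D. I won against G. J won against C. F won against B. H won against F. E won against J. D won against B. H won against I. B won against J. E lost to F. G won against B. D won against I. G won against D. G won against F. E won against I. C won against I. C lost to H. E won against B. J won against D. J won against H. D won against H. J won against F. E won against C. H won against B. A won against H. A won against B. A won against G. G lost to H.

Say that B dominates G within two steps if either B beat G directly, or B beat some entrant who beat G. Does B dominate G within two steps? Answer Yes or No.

No

B did not beat G directly.
B beat J, but each of them lost to G. No two-step path.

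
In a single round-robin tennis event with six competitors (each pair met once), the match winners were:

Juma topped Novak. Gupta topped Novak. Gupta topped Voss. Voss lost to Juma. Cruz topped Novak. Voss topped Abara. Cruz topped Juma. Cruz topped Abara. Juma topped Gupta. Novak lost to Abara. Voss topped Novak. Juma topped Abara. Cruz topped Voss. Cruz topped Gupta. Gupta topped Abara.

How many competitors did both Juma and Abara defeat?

Juma beat: Abara, Voss, Novak, Gupta.
Abara beat: Novak.
Both beat: Novak — 1.

1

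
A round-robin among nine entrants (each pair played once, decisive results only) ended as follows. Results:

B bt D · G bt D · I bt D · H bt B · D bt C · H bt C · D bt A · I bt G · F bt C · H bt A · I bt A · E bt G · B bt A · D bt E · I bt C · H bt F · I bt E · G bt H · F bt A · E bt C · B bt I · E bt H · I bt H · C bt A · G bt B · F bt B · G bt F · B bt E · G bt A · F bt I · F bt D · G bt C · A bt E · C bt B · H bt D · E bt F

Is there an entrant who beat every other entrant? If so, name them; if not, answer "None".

Highest win total is I with 6 (out of 8 possible).
I lost to B, F, so no entrant went undefeated.

None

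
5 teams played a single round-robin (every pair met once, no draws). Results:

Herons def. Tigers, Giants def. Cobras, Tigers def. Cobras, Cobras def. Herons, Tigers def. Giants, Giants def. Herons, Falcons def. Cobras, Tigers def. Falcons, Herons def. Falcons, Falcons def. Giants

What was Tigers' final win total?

3

Tigers' results: beat Cobras, Falcons, Giants; lost to Herons.
That is 3 wins.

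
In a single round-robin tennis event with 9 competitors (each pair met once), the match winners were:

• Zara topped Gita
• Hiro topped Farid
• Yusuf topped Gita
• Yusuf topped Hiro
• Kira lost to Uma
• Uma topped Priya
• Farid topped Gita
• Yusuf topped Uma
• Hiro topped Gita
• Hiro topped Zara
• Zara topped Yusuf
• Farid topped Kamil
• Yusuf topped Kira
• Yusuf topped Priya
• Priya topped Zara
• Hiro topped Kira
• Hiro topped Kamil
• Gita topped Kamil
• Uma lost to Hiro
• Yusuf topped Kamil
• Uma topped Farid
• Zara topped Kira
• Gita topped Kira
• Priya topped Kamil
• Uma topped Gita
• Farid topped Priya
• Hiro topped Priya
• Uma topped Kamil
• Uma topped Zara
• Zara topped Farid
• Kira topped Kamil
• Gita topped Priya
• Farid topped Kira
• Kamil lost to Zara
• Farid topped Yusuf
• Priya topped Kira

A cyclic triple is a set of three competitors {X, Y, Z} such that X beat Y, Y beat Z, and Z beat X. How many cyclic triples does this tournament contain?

7

Win totals: Kira 1, Priya 3, Uma 6, Farid 5, Hiro 7, Gita 3, Yusuf 6, Kamil 0, Zara 5.
A competitor with w wins dominates both others in C(w,2) triples; summing gives 0 + 3 + 15 + 10 + 21 + 3 + 15 + 0 + 10 = 77 transitive triples.
Total triples C(9,3) = 84, so cyclic triples = 84 − 77 = 7.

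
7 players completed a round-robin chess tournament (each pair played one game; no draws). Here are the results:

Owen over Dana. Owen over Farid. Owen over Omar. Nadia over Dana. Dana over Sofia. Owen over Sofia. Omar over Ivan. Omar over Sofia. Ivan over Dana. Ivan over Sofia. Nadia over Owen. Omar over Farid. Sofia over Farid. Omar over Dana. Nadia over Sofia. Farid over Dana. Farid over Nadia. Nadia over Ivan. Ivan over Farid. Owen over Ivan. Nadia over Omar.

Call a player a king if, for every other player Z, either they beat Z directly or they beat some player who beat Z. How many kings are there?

3

Nadia reaches everyone (king).
Farid reaches everyone (king).
Owen reaches everyone (king).
Omar cannot reach Owen in two steps.
Dana cannot reach Nadia, Owen, Omar, Ivan in two steps.
Ivan cannot reach Owen, Omar in two steps.
Sofia cannot reach Owen, Omar, Ivan in two steps.
Kings: Nadia, Farid, Owen — 3.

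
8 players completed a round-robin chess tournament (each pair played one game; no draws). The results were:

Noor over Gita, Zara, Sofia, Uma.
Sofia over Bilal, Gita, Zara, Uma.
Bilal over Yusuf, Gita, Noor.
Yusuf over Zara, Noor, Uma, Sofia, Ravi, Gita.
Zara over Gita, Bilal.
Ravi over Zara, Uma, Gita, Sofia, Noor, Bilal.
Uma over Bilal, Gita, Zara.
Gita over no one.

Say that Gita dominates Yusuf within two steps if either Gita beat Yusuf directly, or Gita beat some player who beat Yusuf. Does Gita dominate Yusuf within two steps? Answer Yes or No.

No

Gita did not beat Yusuf directly.
Gita beat no one, so there is no intermediate player.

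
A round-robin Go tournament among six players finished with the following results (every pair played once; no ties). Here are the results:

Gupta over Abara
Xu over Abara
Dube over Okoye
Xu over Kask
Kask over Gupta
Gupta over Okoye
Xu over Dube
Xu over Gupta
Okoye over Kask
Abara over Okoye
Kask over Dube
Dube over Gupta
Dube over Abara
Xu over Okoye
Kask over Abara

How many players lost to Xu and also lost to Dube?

3

Xu beat: Gupta, Abara, Okoye, Kask, Dube.
Dube beat: Gupta, Abara, Okoye.
Both beat: Gupta, Abara, Okoye — 3.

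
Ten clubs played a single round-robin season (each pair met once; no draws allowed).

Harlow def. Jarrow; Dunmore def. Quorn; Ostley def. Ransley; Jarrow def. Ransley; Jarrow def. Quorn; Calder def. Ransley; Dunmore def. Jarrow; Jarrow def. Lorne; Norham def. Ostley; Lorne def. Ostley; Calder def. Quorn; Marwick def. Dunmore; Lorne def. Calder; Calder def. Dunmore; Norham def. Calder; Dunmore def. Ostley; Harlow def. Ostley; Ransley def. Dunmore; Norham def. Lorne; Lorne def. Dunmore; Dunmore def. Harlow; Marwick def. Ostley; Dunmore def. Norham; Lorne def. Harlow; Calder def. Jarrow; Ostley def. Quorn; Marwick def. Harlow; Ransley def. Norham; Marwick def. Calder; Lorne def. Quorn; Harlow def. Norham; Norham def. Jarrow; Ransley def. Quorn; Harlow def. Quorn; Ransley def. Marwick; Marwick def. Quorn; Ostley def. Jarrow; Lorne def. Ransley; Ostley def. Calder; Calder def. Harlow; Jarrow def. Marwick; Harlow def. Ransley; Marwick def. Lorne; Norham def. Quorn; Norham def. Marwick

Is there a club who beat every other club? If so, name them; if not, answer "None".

Highest win total is Norham with 6 (out of 9 possible).
Norham lost to Ransley, Harlow, Dunmore, so no club went undefeated.

None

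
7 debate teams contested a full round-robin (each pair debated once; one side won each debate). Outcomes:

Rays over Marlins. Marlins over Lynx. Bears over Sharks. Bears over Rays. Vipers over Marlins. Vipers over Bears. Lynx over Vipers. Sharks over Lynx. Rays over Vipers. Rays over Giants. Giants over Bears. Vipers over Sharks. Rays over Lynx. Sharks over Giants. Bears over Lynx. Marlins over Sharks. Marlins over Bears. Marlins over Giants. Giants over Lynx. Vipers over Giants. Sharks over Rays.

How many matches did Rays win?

4

Rays' results: beat Lynx, Vipers, Giants, Marlins; lost to Sharks, Bears.
That is 4 wins.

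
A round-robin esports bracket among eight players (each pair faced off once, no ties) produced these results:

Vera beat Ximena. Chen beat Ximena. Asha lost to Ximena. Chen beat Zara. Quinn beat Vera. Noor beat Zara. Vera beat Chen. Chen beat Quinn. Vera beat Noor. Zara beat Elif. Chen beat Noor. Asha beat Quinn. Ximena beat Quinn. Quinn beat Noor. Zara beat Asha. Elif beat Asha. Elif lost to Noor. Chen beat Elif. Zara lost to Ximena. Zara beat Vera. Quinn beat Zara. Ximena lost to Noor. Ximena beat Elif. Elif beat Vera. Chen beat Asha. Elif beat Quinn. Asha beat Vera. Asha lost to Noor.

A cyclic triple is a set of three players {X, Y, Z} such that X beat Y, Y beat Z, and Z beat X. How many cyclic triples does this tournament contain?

16

Win totals: Chen 6, Quinn 3, Elif 3, Zara 3, Ximena 4, Noor 4, Asha 2, Vera 3.
A player with w wins dominates both others in C(w,2) triples; summing gives 15 + 3 + 3 + 3 + 6 + 6 + 1 + 3 = 40 transitive triples.
Total triples C(8,3) = 56, so cyclic triples = 56 − 40 = 16.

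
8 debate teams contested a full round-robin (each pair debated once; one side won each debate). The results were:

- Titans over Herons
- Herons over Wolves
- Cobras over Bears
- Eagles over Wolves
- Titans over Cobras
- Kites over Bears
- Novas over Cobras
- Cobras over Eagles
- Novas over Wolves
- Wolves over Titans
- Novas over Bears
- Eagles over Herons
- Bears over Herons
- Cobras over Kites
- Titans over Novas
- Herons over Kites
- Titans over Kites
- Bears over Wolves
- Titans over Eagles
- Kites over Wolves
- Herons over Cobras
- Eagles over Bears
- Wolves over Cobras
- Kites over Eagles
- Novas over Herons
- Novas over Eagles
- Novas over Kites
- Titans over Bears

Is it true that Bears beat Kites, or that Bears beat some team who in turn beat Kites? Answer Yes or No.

Yes

Bears did not beat Kites directly.
Bears beat Herons, Wolves. Of those, Herons beat Kites.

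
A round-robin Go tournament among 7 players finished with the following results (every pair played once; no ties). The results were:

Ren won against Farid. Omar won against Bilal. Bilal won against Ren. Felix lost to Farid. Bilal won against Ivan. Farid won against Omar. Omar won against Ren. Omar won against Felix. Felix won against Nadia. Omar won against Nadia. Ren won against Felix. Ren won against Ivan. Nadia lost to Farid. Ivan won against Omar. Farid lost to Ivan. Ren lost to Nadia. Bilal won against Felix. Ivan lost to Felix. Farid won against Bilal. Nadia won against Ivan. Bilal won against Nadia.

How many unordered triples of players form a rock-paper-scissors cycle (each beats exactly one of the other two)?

Win totals: Bilal 4, Ivan 2, Omar 4, Ren 3, Felix 2, Farid 4, Nadia 2.
A player with w wins dominates both others in C(w,2) triples; summing gives 6 + 1 + 6 + 3 + 1 + 6 + 1 = 24 transitive triples.
Total triples C(7,3) = 35, so cyclic triples = 35 − 24 = 11.

11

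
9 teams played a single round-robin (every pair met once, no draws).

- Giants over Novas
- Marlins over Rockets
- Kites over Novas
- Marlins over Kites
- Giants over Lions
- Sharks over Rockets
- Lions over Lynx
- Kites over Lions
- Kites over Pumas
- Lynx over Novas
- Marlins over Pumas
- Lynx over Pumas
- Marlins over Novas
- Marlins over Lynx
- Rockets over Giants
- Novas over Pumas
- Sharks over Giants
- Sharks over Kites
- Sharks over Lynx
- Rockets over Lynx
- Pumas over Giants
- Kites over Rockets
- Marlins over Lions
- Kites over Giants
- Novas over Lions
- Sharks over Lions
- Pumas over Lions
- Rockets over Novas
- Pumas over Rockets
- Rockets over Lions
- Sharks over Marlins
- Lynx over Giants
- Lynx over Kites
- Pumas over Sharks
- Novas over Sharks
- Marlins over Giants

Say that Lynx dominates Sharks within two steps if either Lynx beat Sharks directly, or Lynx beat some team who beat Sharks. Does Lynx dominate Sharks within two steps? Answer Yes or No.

Yes

Lynx did not beat Sharks directly.
Lynx beat Novas, Giants, Kites, Pumas. Of those, Novas beat Sharks.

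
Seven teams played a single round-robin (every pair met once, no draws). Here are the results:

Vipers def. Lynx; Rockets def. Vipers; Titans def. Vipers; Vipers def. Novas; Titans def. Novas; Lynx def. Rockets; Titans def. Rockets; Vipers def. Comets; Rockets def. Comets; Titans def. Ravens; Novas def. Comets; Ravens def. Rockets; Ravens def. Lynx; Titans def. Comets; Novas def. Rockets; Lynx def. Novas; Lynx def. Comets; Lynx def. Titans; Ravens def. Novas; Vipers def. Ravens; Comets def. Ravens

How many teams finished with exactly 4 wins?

Win totals: Rockets 2, Lynx 4, Novas 2, Titans 5, Ravens 3, Vipers 4, Comets 1.
Exactly 4: Lynx, Vipers — 2 teams.

2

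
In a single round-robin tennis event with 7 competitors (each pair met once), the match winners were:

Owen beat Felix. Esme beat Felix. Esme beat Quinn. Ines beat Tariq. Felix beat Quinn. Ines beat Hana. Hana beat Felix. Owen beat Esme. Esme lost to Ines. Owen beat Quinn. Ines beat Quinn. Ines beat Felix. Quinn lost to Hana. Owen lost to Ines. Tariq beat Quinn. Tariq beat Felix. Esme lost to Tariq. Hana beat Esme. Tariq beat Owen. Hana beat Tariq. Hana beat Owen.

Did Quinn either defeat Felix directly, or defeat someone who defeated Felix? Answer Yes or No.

No

Quinn did not beat Felix directly.
Quinn beat no one, so there is no intermediate competitor.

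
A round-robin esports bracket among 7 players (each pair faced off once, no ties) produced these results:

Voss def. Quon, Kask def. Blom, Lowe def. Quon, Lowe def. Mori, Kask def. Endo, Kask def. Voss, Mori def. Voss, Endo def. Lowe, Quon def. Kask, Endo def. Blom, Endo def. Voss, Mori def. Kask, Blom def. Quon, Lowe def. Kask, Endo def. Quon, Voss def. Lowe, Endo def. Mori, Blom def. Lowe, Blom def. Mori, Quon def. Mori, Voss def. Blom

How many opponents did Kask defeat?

3

Kask's results: beat Endo, Blom, Voss; lost to Quon, Lowe, Mori.
That is 3 wins.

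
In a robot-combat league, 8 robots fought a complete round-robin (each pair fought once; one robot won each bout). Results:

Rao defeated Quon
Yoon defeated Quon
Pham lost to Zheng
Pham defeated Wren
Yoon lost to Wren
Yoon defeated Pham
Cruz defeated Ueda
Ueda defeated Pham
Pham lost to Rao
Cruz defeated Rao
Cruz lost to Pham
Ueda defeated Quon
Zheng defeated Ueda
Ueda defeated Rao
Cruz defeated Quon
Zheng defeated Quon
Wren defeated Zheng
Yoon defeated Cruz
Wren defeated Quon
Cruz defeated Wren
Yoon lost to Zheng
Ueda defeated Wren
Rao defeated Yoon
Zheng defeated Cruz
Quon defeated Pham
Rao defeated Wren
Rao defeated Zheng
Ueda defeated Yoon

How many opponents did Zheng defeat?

5

Zheng's results: beat Pham, Ueda, Quon, Yoon, Cruz; lost to Wren, Rao.
That is 5 wins.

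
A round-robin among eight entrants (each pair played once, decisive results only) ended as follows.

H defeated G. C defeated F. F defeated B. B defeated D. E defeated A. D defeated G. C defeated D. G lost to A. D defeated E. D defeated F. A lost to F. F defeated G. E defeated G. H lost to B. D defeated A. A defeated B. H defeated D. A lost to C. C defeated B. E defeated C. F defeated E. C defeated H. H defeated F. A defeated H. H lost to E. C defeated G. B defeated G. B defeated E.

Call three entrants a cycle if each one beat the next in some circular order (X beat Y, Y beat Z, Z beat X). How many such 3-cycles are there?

11

Win totals: A 3, B 4, C 6, D 4, E 4, F 4, G 0, H 3.
An entrant with w wins dominates both others in C(w,2) triples; summing gives 3 + 6 + 15 + 6 + 6 + 6 + 0 + 3 = 45 transitive triples.
Total triples C(8,3) = 56, so cyclic triples = 56 − 45 = 11.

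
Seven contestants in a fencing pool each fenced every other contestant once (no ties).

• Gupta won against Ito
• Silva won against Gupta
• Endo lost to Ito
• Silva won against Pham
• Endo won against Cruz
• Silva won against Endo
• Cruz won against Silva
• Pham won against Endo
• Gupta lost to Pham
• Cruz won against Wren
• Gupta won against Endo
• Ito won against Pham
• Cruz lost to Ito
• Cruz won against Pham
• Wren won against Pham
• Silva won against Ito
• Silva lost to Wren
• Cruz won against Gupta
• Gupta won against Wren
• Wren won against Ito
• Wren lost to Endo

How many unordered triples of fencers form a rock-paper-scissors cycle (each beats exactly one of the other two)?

Win totals: Endo 2, Pham 2, Wren 3, Silva 4, Gupta 3, Cruz 4, Ito 3.
A fencer with w wins dominates both others in C(w,2) triples; summing gives 1 + 1 + 3 + 6 + 3 + 6 + 3 = 23 transitive triples.
Total triples C(7,3) = 35, so cyclic triples = 35 − 23 = 12.

12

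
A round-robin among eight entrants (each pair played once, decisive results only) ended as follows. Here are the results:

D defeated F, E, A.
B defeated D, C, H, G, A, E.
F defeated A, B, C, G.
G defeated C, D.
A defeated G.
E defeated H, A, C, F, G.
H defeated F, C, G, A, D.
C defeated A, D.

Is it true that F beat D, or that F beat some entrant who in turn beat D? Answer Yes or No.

Yes

F did not beat D directly.
F beat A, B, C, G. Of those, B beat D.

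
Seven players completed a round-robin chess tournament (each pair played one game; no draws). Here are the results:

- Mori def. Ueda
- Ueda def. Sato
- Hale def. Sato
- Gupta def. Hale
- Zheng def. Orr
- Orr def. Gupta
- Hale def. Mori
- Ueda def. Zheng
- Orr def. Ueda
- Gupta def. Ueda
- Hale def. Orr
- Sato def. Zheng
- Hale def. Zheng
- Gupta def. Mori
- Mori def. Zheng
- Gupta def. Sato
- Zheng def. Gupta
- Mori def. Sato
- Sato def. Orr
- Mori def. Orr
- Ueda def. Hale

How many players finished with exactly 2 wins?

Win totals: Zheng 2, Orr 2, Sato 2, Ueda 3, Gupta 4, Mori 4, Hale 4.
Exactly 2: Zheng, Orr, Sato — 3 players.

3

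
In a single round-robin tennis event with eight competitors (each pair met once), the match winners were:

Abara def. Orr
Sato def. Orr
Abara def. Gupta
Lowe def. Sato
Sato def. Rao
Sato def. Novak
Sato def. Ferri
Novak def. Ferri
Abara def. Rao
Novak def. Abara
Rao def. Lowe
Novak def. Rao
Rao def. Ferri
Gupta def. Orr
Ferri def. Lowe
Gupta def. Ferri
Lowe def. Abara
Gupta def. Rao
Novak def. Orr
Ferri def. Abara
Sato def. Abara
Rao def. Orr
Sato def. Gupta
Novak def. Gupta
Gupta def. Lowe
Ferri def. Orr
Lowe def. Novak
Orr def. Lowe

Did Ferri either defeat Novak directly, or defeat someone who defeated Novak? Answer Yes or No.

Yes

Ferri did not beat Novak directly.
Ferri beat Orr, Abara, Lowe. Of those, Lowe beat Novak.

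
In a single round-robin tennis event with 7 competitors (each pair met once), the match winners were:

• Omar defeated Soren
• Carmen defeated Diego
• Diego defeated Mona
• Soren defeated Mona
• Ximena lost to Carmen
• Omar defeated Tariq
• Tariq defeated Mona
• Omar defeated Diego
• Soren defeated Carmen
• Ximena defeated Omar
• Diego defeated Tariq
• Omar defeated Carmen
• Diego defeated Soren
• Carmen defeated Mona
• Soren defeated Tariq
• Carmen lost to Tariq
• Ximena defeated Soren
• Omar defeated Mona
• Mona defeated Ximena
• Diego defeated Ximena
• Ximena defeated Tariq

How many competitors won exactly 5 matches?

Win totals: Tariq 2, Carmen 3, Mona 1, Ximena 3, Soren 3, Omar 5, Diego 4.
Exactly 5: Omar — 1 competitor.

1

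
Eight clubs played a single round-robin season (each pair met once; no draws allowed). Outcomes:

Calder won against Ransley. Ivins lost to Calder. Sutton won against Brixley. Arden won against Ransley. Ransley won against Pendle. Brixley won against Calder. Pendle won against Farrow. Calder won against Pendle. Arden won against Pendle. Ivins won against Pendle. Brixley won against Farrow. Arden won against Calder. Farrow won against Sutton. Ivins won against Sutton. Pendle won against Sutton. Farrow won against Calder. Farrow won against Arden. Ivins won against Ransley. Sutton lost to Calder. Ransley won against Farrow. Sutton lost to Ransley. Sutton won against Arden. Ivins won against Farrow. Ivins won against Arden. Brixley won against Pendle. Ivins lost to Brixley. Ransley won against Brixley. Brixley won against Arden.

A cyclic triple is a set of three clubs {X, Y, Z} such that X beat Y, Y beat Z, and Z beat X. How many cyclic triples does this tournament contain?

16

Win totals: Arden 3, Ransley 4, Ivins 5, Calder 4, Brixley 5, Pendle 2, Farrow 3, Sutton 2.
A club with w wins dominates both others in C(w,2) triples; summing gives 3 + 6 + 10 + 6 + 10 + 1 + 3 + 1 = 40 transitive triples.
Total triples C(8,3) = 56, so cyclic triples = 56 − 40 = 16.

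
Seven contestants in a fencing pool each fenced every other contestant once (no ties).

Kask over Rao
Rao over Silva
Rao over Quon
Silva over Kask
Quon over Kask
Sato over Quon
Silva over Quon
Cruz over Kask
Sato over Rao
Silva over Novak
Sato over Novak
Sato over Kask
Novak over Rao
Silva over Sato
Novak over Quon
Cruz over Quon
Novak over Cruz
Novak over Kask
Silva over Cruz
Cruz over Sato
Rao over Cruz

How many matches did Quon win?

1

Quon's results: beat Kask; lost to Rao, Novak, Cruz, Sato, Silva.
That is 1 win.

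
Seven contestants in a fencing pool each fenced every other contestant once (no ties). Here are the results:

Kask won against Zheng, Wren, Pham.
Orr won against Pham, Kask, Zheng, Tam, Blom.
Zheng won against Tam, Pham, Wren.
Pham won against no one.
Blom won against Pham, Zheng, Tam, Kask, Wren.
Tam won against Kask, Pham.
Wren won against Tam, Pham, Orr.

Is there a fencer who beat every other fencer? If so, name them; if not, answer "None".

None

Highest win total is Orr with 5 (out of 6 possible).
Orr lost to Wren, so no fencer went undefeated.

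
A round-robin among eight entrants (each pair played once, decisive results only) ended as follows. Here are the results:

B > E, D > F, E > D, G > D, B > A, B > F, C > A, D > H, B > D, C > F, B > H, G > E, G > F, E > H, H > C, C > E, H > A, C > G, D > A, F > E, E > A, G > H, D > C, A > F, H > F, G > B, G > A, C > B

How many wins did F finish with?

F's results: beat E; lost to A, B, C, D, G, H.
That is 1 win.

1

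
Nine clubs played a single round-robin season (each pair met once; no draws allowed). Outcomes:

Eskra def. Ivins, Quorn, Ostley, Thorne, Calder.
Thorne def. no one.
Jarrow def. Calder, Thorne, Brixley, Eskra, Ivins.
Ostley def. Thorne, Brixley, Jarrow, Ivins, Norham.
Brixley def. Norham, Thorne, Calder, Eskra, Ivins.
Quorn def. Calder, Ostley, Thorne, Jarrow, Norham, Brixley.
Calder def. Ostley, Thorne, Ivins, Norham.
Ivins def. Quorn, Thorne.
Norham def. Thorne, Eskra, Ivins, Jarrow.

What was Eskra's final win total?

5

Eskra's results: beat Ostley, Thorne, Calder, Quorn, Ivins; lost to Jarrow, Brixley, Norham.
That is 5 wins.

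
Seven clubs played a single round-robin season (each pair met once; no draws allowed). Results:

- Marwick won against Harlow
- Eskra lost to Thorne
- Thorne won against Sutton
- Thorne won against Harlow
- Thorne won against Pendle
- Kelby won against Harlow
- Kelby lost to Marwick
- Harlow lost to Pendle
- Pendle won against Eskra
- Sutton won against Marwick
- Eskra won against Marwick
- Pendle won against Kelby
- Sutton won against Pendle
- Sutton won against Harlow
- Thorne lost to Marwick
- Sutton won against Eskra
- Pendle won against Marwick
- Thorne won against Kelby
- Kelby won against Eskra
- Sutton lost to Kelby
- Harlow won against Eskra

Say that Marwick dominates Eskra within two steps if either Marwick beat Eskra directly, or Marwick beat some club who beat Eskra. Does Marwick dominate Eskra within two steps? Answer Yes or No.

Yes

Marwick did not beat Eskra directly.
Marwick beat Kelby, Thorne, Harlow. Of those, Kelby beat Eskra.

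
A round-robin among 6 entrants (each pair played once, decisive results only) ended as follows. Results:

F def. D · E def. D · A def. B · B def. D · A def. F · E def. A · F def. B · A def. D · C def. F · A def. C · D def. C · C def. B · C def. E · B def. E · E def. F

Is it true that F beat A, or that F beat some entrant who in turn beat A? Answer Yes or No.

F did not beat A directly.
F beat B, D, but each of them lost to A. No two-step path.

No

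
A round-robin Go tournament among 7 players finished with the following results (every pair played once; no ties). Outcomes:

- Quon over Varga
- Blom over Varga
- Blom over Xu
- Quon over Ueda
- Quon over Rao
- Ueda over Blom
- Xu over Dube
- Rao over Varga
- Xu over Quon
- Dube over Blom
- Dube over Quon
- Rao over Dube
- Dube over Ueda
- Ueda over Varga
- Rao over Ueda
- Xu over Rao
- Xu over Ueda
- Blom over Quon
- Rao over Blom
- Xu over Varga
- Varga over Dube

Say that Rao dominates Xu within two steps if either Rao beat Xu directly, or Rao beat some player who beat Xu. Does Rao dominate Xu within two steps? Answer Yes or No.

Yes

Rao did not beat Xu directly.
Rao beat Ueda, Varga, Dube, Blom. Of those, Blom beat Xu.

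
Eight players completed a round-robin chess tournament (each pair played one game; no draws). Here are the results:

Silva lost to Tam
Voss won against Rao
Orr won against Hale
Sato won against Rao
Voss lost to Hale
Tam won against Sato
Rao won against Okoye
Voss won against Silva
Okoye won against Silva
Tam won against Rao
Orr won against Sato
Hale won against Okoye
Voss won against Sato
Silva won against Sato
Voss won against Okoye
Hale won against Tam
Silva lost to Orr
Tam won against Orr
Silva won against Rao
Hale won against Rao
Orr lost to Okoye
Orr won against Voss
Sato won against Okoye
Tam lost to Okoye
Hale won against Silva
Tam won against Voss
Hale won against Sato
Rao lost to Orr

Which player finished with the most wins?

Hale

Win totals: Silva 2, Rao 1, Tam 5, Orr 5, Okoye 3, Voss 4, Sato 2, Hale 6.
Hale leads with 6 wins (next highest: 5).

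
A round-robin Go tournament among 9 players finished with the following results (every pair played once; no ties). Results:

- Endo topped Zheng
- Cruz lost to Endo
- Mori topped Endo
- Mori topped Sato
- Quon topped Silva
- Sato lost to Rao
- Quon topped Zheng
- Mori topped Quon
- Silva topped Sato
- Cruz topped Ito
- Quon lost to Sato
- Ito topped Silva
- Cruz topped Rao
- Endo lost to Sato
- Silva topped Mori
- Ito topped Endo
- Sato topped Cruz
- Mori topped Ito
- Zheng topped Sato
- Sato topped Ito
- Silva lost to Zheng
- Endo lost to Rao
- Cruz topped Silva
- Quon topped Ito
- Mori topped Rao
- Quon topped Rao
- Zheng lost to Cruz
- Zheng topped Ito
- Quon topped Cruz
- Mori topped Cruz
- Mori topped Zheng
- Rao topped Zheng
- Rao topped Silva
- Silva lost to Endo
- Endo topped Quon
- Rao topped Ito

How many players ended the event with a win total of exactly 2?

Win totals: Mori 7, Cruz 4, Ito 2, Sato 4, Quon 5, Rao 5, Zheng 3, Endo 4, Silva 2.
Exactly 2: Ito, Silva — 2 players.

2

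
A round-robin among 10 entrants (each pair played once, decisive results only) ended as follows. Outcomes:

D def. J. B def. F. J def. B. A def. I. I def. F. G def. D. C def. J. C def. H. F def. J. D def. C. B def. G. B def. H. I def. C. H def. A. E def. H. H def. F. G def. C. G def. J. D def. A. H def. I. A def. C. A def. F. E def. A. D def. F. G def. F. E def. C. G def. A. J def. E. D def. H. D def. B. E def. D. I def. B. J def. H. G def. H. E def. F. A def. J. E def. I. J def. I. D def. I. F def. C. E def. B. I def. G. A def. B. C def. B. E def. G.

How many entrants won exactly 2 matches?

1

Win totals: A 5, B 3, C 3, D 7, E 8, F 2, G 6, H 3, I 4, J 4.
Exactly 2: F — 1 entrant.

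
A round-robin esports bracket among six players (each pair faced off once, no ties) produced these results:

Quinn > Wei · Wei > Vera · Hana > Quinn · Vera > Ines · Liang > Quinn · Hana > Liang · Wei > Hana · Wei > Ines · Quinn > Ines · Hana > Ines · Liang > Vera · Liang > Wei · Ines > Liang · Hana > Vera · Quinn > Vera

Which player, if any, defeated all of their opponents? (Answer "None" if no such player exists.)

None

Highest win total is Hana with 4 (out of 5 possible).
Hana lost to Wei, so no player went undefeated.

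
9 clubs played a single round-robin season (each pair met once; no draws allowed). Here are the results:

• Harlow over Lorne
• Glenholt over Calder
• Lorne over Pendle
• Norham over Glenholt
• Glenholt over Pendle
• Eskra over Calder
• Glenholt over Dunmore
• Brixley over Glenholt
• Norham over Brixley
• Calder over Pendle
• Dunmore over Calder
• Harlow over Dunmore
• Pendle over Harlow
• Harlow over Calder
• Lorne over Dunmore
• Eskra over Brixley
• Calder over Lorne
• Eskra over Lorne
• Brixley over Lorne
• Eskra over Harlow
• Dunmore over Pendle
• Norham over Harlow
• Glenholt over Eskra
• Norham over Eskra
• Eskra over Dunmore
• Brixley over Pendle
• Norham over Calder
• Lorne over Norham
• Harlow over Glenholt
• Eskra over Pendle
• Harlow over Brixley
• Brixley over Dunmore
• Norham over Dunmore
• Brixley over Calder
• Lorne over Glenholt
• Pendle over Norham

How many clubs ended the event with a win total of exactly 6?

2

Win totals: Dunmore 2, Norham 6, Calder 2, Pendle 2, Lorne 4, Brixley 5, Eskra 6, Harlow 5, Glenholt 4.
Exactly 6: Norham, Eskra — 2 clubs.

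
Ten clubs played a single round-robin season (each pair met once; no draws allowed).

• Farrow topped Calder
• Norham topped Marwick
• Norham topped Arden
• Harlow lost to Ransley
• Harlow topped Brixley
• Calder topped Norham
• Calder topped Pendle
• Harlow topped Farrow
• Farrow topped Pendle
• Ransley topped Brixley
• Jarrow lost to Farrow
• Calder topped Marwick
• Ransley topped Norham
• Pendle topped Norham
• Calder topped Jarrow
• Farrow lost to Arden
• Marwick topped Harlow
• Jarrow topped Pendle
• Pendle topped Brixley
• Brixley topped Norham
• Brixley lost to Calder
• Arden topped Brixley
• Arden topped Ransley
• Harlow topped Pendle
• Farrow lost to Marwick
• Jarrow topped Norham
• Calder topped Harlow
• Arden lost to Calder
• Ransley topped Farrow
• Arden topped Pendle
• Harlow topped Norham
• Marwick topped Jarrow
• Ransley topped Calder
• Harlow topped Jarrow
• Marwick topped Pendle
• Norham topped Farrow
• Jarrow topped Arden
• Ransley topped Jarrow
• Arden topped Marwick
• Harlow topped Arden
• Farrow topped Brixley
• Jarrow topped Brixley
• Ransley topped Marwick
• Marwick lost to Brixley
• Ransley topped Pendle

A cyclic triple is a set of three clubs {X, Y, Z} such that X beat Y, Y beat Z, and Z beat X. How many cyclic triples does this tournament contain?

23

Win totals: Arden 5, Brixley 2, Jarrow 4, Calder 7, Pendle 2, Marwick 4, Norham 3, Ransley 8, Harlow 6, Farrow 4.
A club with w wins dominates both others in C(w,2) triples; summing gives 10 + 1 + 6 + 21 + 1 + 6 + 3 + 28 + 15 + 6 = 97 transitive triples.
Total triples C(10,3) = 120, so cyclic triples = 120 − 97 = 23.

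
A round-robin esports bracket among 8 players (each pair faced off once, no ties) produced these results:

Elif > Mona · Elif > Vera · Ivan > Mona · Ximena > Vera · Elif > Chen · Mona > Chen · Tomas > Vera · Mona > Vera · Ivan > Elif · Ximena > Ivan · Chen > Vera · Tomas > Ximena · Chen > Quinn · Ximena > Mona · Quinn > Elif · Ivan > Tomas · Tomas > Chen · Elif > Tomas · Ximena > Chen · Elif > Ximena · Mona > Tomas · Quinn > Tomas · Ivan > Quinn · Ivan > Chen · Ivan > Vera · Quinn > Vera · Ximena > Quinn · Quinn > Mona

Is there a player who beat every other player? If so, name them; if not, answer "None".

Highest win total is Ivan with 6 (out of 7 possible).
Ivan lost to Ximena, so no player went undefeated.

None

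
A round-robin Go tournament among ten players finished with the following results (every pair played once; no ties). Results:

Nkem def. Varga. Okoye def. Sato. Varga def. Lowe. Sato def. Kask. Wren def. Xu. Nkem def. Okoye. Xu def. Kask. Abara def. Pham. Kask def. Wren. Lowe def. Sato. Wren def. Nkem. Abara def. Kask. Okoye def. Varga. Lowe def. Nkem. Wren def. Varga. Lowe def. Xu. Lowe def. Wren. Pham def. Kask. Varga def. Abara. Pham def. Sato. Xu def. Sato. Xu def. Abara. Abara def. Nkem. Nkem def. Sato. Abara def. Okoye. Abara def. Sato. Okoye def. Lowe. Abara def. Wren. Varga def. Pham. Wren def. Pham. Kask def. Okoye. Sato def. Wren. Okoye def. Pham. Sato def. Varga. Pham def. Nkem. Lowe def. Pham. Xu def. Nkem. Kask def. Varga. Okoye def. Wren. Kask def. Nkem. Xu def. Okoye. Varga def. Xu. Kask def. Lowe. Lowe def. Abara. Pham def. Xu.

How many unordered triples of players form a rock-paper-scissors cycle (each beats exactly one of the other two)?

Win totals: Kask 5, Sato 3, Pham 4, Wren 4, Abara 6, Lowe 6, Nkem 3, Varga 4, Okoye 5, Xu 5.
A player with w wins dominates both others in C(w,2) triples; summing gives 10 + 3 + 6 + 6 + 15 + 15 + 3 + 6 + 10 + 10 = 84 transitive triples.
Total triples C(10,3) = 120, so cyclic triples = 120 − 84 = 36.

36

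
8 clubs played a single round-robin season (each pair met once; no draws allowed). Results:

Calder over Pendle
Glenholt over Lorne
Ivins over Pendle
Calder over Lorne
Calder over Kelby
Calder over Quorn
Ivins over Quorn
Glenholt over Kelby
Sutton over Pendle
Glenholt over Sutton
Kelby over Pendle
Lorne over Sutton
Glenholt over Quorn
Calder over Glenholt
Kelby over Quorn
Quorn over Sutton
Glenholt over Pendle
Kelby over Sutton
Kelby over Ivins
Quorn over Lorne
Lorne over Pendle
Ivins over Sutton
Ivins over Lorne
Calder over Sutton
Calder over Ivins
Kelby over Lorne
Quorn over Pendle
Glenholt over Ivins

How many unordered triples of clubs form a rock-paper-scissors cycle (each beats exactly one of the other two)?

0

Win totals: Sutton 1, Kelby 5, Glenholt 6, Lorne 2, Quorn 3, Ivins 4, Pendle 0, Calder 7.
A club with w wins dominates both others in C(w,2) triples; summing gives 0 + 10 + 15 + 1 + 3 + 6 + 0 + 21 = 56 transitive triples.
Total triples C(8,3) = 56, so cyclic triples = 56 − 56 = 0.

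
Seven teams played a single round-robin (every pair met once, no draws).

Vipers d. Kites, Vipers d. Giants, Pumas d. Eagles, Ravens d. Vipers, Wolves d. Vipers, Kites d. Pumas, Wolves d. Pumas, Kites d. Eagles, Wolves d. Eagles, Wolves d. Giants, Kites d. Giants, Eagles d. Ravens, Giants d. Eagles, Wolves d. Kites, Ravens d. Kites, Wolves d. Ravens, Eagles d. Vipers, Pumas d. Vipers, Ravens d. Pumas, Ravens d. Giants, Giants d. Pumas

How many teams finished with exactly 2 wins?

4

Win totals: Eagles 2, Pumas 2, Ravens 4, Kites 3, Wolves 6, Vipers 2, Giants 2.
Exactly 2: Eagles, Pumas, Vipers, Giants — 4 teams.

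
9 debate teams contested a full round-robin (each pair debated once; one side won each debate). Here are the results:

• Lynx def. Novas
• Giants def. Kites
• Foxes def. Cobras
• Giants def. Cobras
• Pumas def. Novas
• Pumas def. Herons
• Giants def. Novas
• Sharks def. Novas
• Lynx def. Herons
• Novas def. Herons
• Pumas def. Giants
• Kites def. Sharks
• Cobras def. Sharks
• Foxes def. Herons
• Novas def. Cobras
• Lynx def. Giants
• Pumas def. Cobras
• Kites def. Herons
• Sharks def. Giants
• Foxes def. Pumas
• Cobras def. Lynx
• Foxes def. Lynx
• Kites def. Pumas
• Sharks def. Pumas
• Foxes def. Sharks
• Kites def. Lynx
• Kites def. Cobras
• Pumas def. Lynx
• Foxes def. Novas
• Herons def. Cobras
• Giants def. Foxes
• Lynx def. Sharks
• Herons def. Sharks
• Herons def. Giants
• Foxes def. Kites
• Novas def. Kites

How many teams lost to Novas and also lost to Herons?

1

Novas beat: Kites, Cobras, Herons.
Herons beat: Cobras, Sharks, Giants.
Both beat: Cobras — 1.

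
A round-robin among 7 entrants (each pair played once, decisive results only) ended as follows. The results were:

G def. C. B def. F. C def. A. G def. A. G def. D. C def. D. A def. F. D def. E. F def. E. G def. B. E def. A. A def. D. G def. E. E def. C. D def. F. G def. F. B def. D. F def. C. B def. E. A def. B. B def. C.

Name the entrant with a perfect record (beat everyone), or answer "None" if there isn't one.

G

G has 6 wins out of 6 opponents — a perfect record.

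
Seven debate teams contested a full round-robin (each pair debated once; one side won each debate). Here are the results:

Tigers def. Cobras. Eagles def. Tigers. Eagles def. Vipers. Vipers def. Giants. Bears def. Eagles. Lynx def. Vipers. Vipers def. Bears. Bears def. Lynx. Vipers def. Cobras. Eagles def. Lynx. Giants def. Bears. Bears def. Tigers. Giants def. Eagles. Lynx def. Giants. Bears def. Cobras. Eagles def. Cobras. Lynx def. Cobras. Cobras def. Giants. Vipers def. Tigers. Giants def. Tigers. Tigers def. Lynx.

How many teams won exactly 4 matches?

3

Win totals: Eagles 4, Lynx 3, Cobras 1, Giants 3, Bears 4, Tigers 2, Vipers 4.
Exactly 4: Eagles, Bears, Vipers — 3 teams.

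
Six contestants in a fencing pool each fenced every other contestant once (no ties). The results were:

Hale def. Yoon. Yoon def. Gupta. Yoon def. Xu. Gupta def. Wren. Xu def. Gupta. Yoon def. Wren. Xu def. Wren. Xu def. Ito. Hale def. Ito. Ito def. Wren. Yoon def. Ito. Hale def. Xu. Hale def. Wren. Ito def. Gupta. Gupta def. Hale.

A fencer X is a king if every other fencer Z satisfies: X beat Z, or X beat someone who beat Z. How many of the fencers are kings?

Hale reaches everyone (king).
Xu cannot reach Yoon in two steps.
Ito cannot reach Xu, Yoon in two steps.
Gupta reaches everyone (king).
Yoon reaches everyone (king).
Wren cannot reach Hale, Xu, Ito, Gupta, Yoon in two steps.
Kings: Hale, Gupta, Yoon — 3.

3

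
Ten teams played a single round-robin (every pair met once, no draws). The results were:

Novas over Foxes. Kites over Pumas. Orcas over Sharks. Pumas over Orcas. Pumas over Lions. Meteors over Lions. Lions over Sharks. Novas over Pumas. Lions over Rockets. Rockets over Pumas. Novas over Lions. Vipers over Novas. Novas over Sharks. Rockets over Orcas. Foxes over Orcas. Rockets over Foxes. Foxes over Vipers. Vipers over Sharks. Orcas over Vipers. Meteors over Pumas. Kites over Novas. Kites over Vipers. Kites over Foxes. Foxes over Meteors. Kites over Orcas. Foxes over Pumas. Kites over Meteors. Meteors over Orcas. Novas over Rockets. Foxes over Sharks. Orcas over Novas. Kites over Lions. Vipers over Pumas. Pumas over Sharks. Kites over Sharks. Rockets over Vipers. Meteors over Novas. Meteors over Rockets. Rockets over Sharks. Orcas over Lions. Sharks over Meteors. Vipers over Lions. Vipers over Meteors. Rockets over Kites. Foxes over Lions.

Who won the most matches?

Win totals: Kites 8, Meteors 5, Lions 2, Vipers 5, Orcas 4, Foxes 6, Rockets 6, Pumas 3, Sharks 1, Novas 5.
Kites leads with 8 wins (next highest: 6).

Kites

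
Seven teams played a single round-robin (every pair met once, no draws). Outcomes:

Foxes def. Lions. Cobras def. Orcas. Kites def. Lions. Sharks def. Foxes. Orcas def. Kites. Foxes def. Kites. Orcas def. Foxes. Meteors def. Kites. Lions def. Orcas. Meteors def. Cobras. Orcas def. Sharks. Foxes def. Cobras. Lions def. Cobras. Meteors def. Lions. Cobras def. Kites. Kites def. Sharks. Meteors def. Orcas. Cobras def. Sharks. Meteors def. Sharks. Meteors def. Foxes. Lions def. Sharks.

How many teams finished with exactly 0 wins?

Win totals: Sharks 1, Lions 3, Cobras 3, Foxes 3, Meteors 6, Kites 2, Orcas 3.
No team has exactly 0 wins.

0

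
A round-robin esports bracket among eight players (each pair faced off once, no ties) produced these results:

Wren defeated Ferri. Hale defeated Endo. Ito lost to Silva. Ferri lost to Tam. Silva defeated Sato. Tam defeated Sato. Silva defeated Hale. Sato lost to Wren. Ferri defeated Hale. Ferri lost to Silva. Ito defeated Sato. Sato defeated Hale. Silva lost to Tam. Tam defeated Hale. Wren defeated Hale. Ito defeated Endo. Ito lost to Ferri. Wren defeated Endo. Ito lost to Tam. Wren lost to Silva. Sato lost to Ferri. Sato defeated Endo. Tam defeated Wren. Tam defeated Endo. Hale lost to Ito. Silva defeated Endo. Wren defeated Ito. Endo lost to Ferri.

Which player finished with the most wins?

Tam

Win totals: Hale 1, Tam 7, Ito 3, Wren 5, Silva 6, Ferri 4, Sato 2, Endo 0.
Tam leads with 7 wins (next highest: 6).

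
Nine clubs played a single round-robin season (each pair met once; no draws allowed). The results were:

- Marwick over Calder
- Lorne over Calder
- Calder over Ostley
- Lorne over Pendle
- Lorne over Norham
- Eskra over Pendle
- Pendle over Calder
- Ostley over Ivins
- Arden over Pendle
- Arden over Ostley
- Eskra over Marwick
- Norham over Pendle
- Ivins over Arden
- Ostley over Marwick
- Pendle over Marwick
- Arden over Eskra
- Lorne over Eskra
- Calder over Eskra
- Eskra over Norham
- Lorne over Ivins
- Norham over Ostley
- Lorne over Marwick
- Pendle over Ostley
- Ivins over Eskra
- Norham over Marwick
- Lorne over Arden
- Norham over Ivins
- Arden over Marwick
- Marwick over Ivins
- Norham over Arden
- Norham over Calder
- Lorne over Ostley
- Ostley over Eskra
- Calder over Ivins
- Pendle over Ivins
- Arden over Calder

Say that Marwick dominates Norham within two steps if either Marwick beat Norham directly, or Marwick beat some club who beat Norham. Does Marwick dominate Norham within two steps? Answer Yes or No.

Marwick did not beat Norham directly.
Marwick beat Calder, Ivins, but each of them lost to Norham. No two-step path.

No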